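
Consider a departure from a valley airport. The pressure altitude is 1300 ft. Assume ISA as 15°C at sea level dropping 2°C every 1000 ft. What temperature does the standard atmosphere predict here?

12.4°C

ISA temperature = 15 − 2 × (1300/1000) = 15 − 2.6 = 12.4°C.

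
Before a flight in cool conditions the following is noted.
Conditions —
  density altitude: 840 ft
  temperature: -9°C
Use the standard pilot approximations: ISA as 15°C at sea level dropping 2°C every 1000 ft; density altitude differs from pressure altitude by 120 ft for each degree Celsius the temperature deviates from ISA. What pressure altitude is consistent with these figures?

3000 ft

DA = PA + 120 × (OAT − (15 − 2·PA/1000)) = PA + 120·OAT − 1800 + 0.24·PA = 1.24·PA + 120·OAT − 1800.
So 1.24·PA = 840 − 120 × (-9) + 1800 = 3720.
PA = 3720 / 1.24 = 3000 ft.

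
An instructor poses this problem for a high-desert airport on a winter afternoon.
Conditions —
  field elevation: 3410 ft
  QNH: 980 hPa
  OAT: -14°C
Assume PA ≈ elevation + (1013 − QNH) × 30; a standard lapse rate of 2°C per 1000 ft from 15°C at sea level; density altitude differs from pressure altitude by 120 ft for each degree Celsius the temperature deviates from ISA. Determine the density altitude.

1976 ft

Pressure altitude = 3410 + (1013 − 980) × 30 = 3410 + (+990) = 4400 ft.
ISA temperature at 4400 ft = 15 − 2 × (4400/1000) = 6.2°C.
ISA deviation = -14 − 6.2 = -20.2°C.
Density altitude = 4400 + 120 × (-20.2) = 1976 ft.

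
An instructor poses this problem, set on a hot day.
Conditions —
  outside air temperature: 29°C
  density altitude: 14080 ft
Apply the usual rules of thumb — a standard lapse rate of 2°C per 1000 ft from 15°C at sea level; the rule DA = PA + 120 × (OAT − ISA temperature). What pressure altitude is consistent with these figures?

10000 ft

DA = PA + 120 × (OAT − (15 − 2·PA/1000)) = PA + 120·OAT − 1800 + 0.24·PA = 1.24·PA + 120·OAT − 1800.
So 1.24·PA = 14080 − 120 × 29 + 1800 = 12400.
PA = 12400 / 1.24 = 10000 ft.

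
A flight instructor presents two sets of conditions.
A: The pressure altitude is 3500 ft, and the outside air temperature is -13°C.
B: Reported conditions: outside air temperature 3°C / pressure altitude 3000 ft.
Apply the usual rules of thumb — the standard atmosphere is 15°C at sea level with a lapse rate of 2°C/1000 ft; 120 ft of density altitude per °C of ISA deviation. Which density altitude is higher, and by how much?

B by 1300 ft

A: ISA temp = 8°C, deviation -21°C, DA = 3500 + 120 × (-21) = 980 ft.
B: ISA temp = 9°C, deviation -6°C, DA = 3000 + 120 × (-6) = 2280 ft.
B is higher by 2280 − 980 = 1300 ft.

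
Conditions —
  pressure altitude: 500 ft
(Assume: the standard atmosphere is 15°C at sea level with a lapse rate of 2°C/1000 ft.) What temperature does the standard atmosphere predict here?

14°C

ISA temperature = 15 − 2 × (500/1000) = 15 − 1 = 14°C.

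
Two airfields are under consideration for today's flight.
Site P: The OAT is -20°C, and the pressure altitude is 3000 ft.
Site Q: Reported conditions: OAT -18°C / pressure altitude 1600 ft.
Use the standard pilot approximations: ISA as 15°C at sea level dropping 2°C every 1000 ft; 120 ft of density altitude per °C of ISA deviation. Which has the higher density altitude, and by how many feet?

Site P: ISA temp = 9°C, deviation -29°C, DA = 3000 + 120 × (-29) = -480 ft.
Site Q: ISA temp = 11.8°C, deviation -29.8°C, DA = 1600 + 120 × (-29.8) = -1976 ft.
Site P is higher by -480 − (-1976) = 1496 ft.

Site P by 1496 ft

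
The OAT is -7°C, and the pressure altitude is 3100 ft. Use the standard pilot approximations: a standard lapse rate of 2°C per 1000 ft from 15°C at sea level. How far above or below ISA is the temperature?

ISA temperature at 3100 ft = 15 − 2 × (3100/1000) = 8.8°C.
Deviation = OAT − ISA = -7 − 8.8 = -15.8°C.

ISA-15.8°C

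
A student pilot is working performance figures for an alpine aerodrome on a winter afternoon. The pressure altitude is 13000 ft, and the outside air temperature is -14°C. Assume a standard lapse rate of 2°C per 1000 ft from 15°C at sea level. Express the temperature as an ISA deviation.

ISA-3°C

ISA temperature at 13000 ft = 15 − 2 × (13000/1000) = -11°C.
Deviation = OAT − ISA = -14 − (-11) = -3°C.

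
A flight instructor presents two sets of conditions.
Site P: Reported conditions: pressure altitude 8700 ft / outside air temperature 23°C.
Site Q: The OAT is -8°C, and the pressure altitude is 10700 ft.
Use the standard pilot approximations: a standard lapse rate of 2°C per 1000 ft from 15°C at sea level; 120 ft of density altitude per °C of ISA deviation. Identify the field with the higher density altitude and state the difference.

Site P by 1240 ft

Site P: ISA temp = -2.4°C, deviation +25.4°C, DA = 8700 + 120 × 25.4 = 11748 ft.
Site Q: ISA temp = -6.4°C, deviation -1.6°C, DA = 10700 + 120 × (-1.6) = 10508 ft.
Site P is higher by 11748 − 10508 = 1240 ft.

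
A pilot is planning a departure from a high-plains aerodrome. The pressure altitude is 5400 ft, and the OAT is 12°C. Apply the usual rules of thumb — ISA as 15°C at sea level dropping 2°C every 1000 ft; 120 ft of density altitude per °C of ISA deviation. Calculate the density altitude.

ISA temperature at 5400 ft = 15 − 2 × (5400/1000) = 4.2°C.
ISA deviation = 12 − 4.2 = +7.8°C.
Density altitude = 5400 + 120 × (7.8) = 5400 + (+936) = 6336 ft.

6336 ft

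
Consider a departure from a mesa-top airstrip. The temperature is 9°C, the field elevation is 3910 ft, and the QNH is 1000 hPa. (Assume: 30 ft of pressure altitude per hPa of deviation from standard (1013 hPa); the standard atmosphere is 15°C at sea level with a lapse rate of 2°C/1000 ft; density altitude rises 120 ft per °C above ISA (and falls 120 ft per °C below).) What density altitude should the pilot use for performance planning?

4612 ft

Pressure altitude = 3910 + (1013 − 1000) × 30 = 3910 + (+390) = 4300 ft.
ISA temperature at 4300 ft = 15 − 2 × (4300/1000) = 6.4°C.
ISA deviation = 9 − 6.4 = +2.6°C.
Density altitude = 4300 + 120 × (2.6) = 4612 ft.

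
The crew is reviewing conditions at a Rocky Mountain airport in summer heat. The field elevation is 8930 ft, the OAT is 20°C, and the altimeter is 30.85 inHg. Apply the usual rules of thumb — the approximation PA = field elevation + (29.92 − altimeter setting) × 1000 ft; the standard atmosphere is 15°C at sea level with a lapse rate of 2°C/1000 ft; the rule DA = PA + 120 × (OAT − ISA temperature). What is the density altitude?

Pressure altitude = 8930 + (29.92 − 30.85) × 1000 = 8930 + (-930) = 8000 ft.
ISA temperature at 8000 ft = 15 − 2 × (8000/1000) = -1°C.
ISA deviation = 20 − (-1) = +21°C.
Density altitude = 8000 + 120 × (21) = 10520 ft.

10520 ft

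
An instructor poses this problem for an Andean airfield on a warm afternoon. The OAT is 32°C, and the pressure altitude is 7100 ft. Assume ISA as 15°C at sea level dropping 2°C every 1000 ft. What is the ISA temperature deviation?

ISA+31.2°C

ISA temperature at 7100 ft = 15 − 2 × (7100/1000) = 0.8°C.
Deviation = OAT − ISA = 32 − 0.8 = +31.2°C.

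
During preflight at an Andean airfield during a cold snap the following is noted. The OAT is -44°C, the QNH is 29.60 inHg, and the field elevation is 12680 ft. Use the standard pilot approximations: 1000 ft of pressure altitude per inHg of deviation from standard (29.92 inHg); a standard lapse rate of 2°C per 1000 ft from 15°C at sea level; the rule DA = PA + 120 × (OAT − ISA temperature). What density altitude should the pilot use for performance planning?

9040 ft

Pressure altitude = 12680 + (29.92 − 29.60) × 1000 = 12680 + (+320) = 13000 ft.
ISA temperature at 13000 ft = 15 − 2 × (13000/1000) = -11°C.
ISA deviation = -44 − (-11) = -33°C.
Density altitude = 13000 + 120 × (-33) = 9040 ft.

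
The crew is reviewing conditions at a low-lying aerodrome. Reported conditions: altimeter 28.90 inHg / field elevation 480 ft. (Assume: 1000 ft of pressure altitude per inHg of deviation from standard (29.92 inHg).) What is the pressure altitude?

1500 ft

Pressure correction = (29.92 − 28.90) × 1000 = +1020 ft.
Pressure altitude = 480 + (+1020) = 1500 ft.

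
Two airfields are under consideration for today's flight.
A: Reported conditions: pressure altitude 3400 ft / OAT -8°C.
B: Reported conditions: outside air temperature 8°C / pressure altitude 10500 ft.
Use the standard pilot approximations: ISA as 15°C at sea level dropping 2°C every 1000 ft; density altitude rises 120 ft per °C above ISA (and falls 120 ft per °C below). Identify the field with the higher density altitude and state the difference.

A: ISA temp = 8.2°C, deviation -16.2°C, DA = 3400 + 120 × (-16.2) = 1456 ft.
B: ISA temp = -6°C, deviation +14°C, DA = 10500 + 120 × 14 = 12180 ft.
B is higher by 12180 − 1456 = 10724 ft.

B by 10724 ft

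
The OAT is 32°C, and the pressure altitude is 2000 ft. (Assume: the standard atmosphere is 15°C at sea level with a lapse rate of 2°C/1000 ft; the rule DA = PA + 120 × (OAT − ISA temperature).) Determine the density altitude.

ISA temperature at 2000 ft = 15 − 2 × (2000/1000) = 11°C.
ISA deviation = 32 − 11 = +21°C.
Density altitude = 2000 + 120 × (21) = 2000 + (+2520) = 4520 ft.

4520 ft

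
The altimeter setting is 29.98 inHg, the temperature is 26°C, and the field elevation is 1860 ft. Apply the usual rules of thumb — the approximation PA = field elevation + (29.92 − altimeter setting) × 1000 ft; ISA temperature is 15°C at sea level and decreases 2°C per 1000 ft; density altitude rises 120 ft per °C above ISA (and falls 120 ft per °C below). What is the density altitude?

Pressure altitude = 1860 + (29.92 − 29.98) × 1000 = 1860 + (-60) = 1800 ft.
ISA temperature at 1800 ft = 15 − 2 × (1800/1000) = 11.4°C.
ISA deviation = 26 − 11.4 = +14.6°C.
Density altitude = 1800 + 120 × (14.6) = 3552 ft.

3552 ft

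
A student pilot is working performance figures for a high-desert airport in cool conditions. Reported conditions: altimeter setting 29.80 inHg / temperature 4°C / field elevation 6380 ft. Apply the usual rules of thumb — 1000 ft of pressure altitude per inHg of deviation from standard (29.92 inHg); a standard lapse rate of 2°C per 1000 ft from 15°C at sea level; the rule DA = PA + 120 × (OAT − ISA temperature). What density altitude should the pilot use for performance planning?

Pressure altitude = 6380 + (29.92 − 29.80) × 1000 = 6380 + (+120) = 6500 ft.
ISA temperature at 6500 ft = 15 − 2 × (6500/1000) = 2°C.
ISA deviation = 4 − 2 = +2°C.
Density altitude = 6500 + 120 × (2) = 6740 ft.

6740 ft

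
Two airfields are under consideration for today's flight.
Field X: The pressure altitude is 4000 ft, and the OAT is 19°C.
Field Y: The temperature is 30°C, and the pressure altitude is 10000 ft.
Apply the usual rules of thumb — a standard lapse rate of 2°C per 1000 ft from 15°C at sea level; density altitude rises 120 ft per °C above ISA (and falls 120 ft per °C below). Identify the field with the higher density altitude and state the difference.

Field Y by 8760 ft

Field X: ISA temp = 7°C, deviation +12°C, DA = 4000 + 120 × 12 = 5440 ft.
Field Y: ISA temp = -5°C, deviation +35°C, DA = 10000 + 120 × 35 = 14200 ft.
Field Y is higher by 14200 − 5440 = 8760 ft.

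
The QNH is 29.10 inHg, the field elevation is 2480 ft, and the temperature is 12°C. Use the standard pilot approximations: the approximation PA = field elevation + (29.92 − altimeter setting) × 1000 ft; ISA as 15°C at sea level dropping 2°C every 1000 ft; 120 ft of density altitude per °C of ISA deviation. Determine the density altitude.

3732 ft

Pressure altitude = 2480 + (29.92 − 29.10) × 1000 = 2480 + (+820) = 3300 ft.
ISA temperature at 3300 ft = 15 − 2 × (3300/1000) = 8.4°C.
ISA deviation = 12 − 8.4 = +3.6°C.
Density altitude = 3300 + 120 × (3.6) = 3732 ft.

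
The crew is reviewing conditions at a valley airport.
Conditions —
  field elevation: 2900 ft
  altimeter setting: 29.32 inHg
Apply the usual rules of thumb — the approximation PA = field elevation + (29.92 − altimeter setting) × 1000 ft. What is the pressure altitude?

Pressure correction = (29.92 − 29.32) × 1000 = +600 ft.
Pressure altitude = 2900 + (+600) = 3500 ft.

3500 ft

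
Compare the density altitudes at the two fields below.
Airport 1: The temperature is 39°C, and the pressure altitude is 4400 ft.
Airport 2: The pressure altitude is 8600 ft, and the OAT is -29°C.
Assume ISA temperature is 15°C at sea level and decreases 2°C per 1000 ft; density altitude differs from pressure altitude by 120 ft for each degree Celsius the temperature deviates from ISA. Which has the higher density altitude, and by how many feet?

Airport 1 by 2952 ft

Airport 1: ISA temp = 6.2°C, deviation +32.8°C, DA = 4400 + 120 × 32.8 = 8336 ft.
Airport 2: ISA temp = -2.2°C, deviation -26.8°C, DA = 8600 + 120 × (-26.8) = 5384 ft.
Airport 1 is higher by 8336 − 5384 = 2952 ft.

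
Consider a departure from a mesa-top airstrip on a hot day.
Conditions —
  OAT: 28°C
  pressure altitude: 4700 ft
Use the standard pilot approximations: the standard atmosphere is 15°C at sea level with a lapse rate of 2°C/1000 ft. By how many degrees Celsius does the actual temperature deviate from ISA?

ISA+22.4°C

ISA temperature at 4700 ft = 15 − 2 × (4700/1000) = 5.6°C.
Deviation = OAT − ISA = 28 − 5.6 = +22.4°C.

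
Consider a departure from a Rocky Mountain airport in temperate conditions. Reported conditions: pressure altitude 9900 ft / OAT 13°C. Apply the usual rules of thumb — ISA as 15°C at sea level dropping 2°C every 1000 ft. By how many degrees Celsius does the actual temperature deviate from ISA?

ISA+17.8°C

ISA temperature at 9900 ft = 15 − 2 × (9900/1000) = -4.8°C.
Deviation = OAT − ISA = 13 − (-4.8) = +17.8°C.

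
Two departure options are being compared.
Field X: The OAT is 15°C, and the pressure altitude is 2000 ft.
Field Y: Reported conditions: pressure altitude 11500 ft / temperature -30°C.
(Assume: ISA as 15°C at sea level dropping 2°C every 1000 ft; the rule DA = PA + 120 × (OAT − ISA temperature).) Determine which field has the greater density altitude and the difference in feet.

Field Y by 6380 ft

Field X: ISA temp = 11°C, deviation +4°C, DA = 2000 + 120 × 4 = 2480 ft.
Field Y: ISA temp = -8°C, deviation -22°C, DA = 11500 + 120 × (-22) = 8860 ft.
Field Y is higher by 8860 − 2480 = 6380 ft.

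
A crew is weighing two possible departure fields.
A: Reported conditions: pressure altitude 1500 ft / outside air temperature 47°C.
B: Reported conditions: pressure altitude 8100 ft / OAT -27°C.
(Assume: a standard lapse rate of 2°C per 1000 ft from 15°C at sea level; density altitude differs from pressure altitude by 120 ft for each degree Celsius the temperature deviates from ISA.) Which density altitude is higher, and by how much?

A: ISA temp = 12°C, deviation +35°C, DA = 1500 + 120 × 35 = 5700 ft.
B: ISA temp = -1.2°C, deviation -25.8°C, DA = 8100 + 120 × (-25.8) = 5004 ft.
A is higher by 5700 − 5004 = 696 ft.

A by 696 ft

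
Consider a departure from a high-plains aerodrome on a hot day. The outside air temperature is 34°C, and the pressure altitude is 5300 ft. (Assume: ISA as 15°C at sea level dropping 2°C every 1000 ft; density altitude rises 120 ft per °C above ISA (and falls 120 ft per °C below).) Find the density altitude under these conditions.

8852 ft

ISA temperature at 5300 ft = 15 − 2 × (5300/1000) = 4.4°C.
ISA deviation = 34 − 4.4 = +29.6°C.
Density altitude = 5300 + 120 × (29.6) = 5300 + (+3552) = 8852 ft.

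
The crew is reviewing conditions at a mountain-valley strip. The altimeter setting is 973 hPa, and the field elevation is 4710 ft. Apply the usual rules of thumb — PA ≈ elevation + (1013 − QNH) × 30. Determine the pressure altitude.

Pressure correction = (1013 − 973) × 30 = +1200 ft.
Pressure altitude = 4710 + (+1200) = 5910 ft.

5910 ft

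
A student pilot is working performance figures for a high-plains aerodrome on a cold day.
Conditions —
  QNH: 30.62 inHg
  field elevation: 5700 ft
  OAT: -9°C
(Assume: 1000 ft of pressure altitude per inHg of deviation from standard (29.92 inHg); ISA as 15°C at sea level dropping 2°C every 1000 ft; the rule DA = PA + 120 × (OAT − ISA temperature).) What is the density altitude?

3320 ft

Pressure altitude = 5700 + (29.92 − 30.62) × 1000 = 5700 + (-700) = 5000 ft.
ISA temperature at 5000 ft = 15 − 2 × (5000/1000) = 5°C.
ISA deviation = -9 − 5 = -14°C.
Density altitude = 5000 + 120 × (-14) = 3320 ft.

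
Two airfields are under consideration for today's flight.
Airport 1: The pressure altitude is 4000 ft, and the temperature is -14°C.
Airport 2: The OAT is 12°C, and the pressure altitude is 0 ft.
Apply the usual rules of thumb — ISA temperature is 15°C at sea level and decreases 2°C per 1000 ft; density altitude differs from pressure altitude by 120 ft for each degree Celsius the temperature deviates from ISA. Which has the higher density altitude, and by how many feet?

Airport 1: ISA temp = 7°C, deviation -21°C, DA = 4000 + 120 × (-21) = 1480 ft.
Airport 2: ISA temp = 15°C, deviation -3°C, DA = 0 + 120 × (-3) = -360 ft.
Airport 1 is higher by 1480 − (-360) = 1840 ft.

Airport 1 by 1840 ft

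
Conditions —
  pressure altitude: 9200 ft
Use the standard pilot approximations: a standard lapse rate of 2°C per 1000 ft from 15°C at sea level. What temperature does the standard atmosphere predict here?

ISA temperature = 15 − 2 × (9200/1000) = 15 − 18.4 = -3.4°C.

-3.4°C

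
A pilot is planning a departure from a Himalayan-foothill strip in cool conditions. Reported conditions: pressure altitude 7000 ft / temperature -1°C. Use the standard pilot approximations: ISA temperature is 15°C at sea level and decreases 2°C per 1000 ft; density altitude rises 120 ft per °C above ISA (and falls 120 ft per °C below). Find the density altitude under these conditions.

ISA temperature at 7000 ft = 15 − 2 × (7000/1000) = 1°C.
ISA deviation = -1 − 1 = -2°C.
Density altitude = 7000 + 120 × (-2) = 7000 + (-240) = 6760 ft.

6760 ft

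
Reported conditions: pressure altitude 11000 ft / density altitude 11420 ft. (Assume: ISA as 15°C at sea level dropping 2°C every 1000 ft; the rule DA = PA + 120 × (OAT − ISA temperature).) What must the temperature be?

-3.5°C

Density altitude − pressure altitude = 11420 − 11000 = +420 ft.
At 120 ft/°C that is an ISA deviation of 420/120 = +3.5°C.
ISA temperature at 11000 ft = 15 − 2 × (11000/1000) = -7°C.
OAT = ISA + deviation = -7 + (+3.5) = -3.5°C.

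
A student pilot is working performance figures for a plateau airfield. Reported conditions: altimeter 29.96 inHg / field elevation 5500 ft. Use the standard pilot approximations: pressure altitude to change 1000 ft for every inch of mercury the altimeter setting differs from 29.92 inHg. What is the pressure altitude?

Pressure correction = (29.92 − 29.96) × 1000 = -40 ft.
Pressure altitude = 5500 + (-40) = 5460 ft.

5460 ft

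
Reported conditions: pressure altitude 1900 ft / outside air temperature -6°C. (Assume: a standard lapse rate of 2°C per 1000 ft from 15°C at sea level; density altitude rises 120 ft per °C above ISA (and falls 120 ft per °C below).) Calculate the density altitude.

ISA temperature at 1900 ft = 15 − 2 × (1900/1000) = 11.2°C.
ISA deviation = -6 − 11.2 = -17.2°C.
Density altitude = 1900 + 120 × (-17.2) = 1900 + (-2064) = -164 ft.

-164 ft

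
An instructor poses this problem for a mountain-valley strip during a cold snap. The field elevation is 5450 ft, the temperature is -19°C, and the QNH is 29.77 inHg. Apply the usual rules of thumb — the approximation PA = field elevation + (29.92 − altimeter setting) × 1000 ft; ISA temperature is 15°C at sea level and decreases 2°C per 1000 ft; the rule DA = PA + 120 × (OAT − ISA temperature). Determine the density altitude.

Pressure altitude = 5450 + (29.92 − 29.77) × 1000 = 5450 + (+150) = 5600 ft.
ISA temperature at 5600 ft = 15 − 2 × (5600/1000) = 3.8°C.
ISA deviation = -19 − 3.8 = -22.8°C.
Density altitude = 5600 + 120 × (-22.8) = 2864 ft.

2864 ft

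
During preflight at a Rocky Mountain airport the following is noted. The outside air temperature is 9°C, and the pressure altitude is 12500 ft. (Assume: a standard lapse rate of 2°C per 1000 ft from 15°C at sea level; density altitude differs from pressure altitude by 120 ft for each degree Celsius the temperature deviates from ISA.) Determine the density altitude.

14780 ft

ISA temperature at 12500 ft = 15 − 2 × (12500/1000) = -10°C.
ISA deviation = 9 − (-10) = +19°C.
Density altitude = 12500 + 120 × (19) = 12500 + (+2280) = 14780 ft.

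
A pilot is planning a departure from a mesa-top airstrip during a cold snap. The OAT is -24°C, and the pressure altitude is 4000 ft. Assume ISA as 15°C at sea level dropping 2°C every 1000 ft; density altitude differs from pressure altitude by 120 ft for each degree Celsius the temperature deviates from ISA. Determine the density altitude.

280 ft

ISA temperature at 4000 ft = 15 − 2 × (4000/1000) = 7°C.
ISA deviation = -24 − 7 = -31°C.
Density altitude = 4000 + 120 × (-31) = 4000 + (-3720) = 280 ft.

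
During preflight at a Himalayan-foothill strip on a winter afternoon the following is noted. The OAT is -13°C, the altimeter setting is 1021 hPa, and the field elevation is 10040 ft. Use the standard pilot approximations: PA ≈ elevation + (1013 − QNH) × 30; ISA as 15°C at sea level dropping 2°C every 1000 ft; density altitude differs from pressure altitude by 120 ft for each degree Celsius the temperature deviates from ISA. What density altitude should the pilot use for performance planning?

8792 ft

Pressure altitude = 10040 + (1013 − 1021) × 30 = 10040 + (-240) = 9800 ft.
ISA temperature at 9800 ft = 15 − 2 × (9800/1000) = -4.6°C.
ISA deviation = -13 − (-4.6) = -8.4°C.
Density altitude = 9800 + 120 × (-8.4) = 8792 ft.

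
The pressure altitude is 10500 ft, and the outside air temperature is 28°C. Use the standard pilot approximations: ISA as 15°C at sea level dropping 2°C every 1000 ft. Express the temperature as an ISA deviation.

ISA temperature at 10500 ft = 15 − 2 × (10500/1000) = -6°C.
Deviation = OAT − ISA = 28 − (-6) = +34°C.

ISA+34°C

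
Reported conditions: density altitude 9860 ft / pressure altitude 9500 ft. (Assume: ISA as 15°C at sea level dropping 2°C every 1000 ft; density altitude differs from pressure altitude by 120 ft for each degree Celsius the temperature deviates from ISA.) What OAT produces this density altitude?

-1°C

Density altitude − pressure altitude = 9860 − 9500 = +360 ft.
At 120 ft/°C that is an ISA deviation of 360/120 = +3°C.
ISA temperature at 9500 ft = 15 − 2 × (9500/1000) = -4°C.
OAT = ISA + deviation = -4 + (+3) = -1°C.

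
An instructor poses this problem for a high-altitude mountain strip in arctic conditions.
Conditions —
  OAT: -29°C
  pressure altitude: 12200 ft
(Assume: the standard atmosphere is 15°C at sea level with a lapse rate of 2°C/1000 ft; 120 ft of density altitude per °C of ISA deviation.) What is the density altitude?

ISA temperature at 12200 ft = 15 − 2 × (12200/1000) = -9.4°C.
ISA deviation = -29 − (-9.4) = -19.6°C.
Density altitude = 12200 + 120 × (-19.6) = 12200 + (-2352) = 9848 ft.

9848 ft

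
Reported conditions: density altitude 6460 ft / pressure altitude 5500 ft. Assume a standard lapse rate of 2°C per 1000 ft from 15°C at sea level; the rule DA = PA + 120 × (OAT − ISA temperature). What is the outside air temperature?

12°C

Density altitude − pressure altitude = 6460 − 5500 = +960 ft.
At 120 ft/°C that is an ISA deviation of 960/120 = +8°C.
ISA temperature at 5500 ft = 15 − 2 × (5500/1000) = 4°C.
OAT = ISA + deviation = 4 + (+8) = 12°C.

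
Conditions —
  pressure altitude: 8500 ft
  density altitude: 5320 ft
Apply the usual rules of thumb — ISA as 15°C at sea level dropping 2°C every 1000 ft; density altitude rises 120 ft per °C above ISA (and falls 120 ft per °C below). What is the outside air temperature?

-28.5°C

Density altitude − pressure altitude = 5320 − 8500 = -3180 ft.
At 120 ft/°C that is an ISA deviation of -3180/120 = -26.5°C.
ISA temperature at 8500 ft = 15 − 2 × (8500/1000) = -2°C.
OAT = ISA + deviation = -2 + (-26.5) = -28.5°C.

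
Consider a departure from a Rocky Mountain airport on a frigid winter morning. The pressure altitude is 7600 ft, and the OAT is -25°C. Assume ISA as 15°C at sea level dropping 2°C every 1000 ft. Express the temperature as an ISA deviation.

ISA-24.8°C

ISA temperature at 7600 ft = 15 − 2 × (7600/1000) = -0.2°C.
Deviation = OAT − ISA = -25 − (-0.2) = -24.8°C.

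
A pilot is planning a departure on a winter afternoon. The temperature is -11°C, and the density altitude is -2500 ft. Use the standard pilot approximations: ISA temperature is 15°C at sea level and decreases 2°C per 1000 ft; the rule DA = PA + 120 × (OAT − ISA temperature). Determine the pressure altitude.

DA = PA + 120 × (OAT − (15 − 2·PA/1000)) = PA + 120·OAT − 1800 + 0.24·PA = 1.24·PA + 120·OAT − 1800.
So 1.24·PA = -2500 − 120 × (-11) + 1800 = 620.
PA = 620 / 1.24 = 500 ft.

500 ft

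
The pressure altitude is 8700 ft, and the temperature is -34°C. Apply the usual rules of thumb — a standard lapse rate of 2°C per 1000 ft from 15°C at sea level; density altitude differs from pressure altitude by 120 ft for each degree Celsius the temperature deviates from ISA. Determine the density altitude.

ISA temperature at 8700 ft = 15 − 2 × (8700/1000) = -2.4°C.
ISA deviation = -34 − (-2.4) = -31.6°C.
Density altitude = 8700 + 120 × (-31.6) = 8700 + (-3792) = 4908 ft.

4908 ft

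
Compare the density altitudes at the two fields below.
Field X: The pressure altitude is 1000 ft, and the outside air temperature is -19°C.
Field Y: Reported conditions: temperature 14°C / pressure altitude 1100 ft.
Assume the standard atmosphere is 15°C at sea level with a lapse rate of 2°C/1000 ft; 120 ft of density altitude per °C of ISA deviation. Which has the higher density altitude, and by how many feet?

Field Y by 4084 ft

Field X: ISA temp = 13°C, deviation -32°C, DA = 1000 + 120 × (-32) = -2840 ft.
Field Y: ISA temp = 12.8°C, deviation +1.2°C, DA = 1100 + 120 × 1.2 = 1244 ft.
Field Y is higher by 1244 − (-2840) = 4084 ft.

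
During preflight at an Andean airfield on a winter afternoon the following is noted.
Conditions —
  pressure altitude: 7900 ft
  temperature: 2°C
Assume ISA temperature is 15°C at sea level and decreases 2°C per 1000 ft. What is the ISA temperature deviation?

ISA+2.8°C

ISA temperature at 7900 ft = 15 − 2 × (7900/1000) = -0.8°C.
Deviation = OAT − ISA = 2 − (-0.8) = +2.8°C.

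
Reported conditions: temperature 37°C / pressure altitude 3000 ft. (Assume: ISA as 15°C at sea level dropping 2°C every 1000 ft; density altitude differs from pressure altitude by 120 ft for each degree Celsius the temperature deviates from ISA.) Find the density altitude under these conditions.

6360 ft

ISA temperature at 3000 ft = 15 − 2 × (3000/1000) = 9°C.
ISA deviation = 37 − 9 = +28°C.
Density altitude = 3000 + 120 × (28) = 3000 + (+3360) = 6360 ft.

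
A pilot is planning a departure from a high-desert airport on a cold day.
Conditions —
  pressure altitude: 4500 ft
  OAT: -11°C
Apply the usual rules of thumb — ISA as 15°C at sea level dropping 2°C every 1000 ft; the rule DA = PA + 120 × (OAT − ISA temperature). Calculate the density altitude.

ISA temperature at 4500 ft = 15 − 2 × (4500/1000) = 6°C.
ISA deviation = -11 − 6 = -17°C.
Density altitude = 4500 + 120 × (-17) = 4500 + (-2040) = 2460 ft.

2460 ft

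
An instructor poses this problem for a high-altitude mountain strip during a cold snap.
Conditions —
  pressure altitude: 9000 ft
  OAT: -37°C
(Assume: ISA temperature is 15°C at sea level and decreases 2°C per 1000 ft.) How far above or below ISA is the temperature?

ISA temperature at 9000 ft = 15 − 2 × (9000/1000) = -3°C.
Deviation = OAT − ISA = -37 − (-3) = -34°C.

ISA-34°C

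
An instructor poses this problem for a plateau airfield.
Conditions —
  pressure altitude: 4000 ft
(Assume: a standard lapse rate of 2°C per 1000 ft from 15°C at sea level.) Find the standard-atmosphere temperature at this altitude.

ISA temperature = 15 − 2 × (4000/1000) = 15 − 8 = 7°C.

7°C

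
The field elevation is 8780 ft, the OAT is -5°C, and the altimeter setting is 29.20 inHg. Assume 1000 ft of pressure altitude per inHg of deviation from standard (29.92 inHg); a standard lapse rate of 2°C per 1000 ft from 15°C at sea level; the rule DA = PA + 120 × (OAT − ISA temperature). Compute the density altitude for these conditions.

9380 ft

Pressure altitude = 8780 + (29.92 − 29.20) × 1000 = 8780 + (+720) = 9500 ft.
ISA temperature at 9500 ft = 15 − 2 × (9500/1000) = -4°C.
ISA deviation = -5 − (-4) = -1°C.
Density altitude = 9500 + 120 × (-1) = 9380 ft.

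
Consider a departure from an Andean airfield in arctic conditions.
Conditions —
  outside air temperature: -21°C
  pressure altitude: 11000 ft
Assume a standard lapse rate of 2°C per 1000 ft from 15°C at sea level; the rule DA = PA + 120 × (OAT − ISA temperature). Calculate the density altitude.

9320 ft

ISA temperature at 11000 ft = 15 − 2 × (11000/1000) = -7°C.
ISA deviation = -21 − (-7) = -14°C.
Density altitude = 11000 + 120 × (-14) = 11000 + (-1680) = 9320 ft.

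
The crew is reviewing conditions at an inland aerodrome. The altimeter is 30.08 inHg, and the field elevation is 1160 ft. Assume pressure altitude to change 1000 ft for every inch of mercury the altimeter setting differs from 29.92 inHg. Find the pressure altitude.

1000 ft

Pressure correction = (29.92 − 30.08) × 1000 = -160 ft.
Pressure altitude = 1160 + (-160) = 1000 ft.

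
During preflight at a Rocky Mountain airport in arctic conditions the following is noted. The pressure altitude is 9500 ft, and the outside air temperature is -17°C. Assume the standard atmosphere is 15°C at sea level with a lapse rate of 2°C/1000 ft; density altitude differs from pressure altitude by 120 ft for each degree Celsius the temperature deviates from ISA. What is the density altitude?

7940 ft

ISA temperature at 9500 ft = 15 − 2 × (9500/1000) = -4°C.
ISA deviation = -17 − (-4) = -13°C.
Density altitude = 9500 + 120 × (-13) = 9500 + (-1560) = 7940 ft.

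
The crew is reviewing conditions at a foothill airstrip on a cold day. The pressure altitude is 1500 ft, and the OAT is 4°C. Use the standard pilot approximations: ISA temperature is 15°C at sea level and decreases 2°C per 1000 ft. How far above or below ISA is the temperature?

ISA-8°C

ISA temperature at 1500 ft = 15 − 2 × (1500/1000) = 12°C.
Deviation = OAT − ISA = 4 − 12 = -8°C.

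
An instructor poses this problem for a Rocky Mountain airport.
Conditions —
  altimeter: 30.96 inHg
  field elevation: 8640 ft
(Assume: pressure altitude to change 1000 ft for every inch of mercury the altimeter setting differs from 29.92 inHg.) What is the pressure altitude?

Pressure correction = (29.92 − 30.96) × 1000 = -1040 ft.
Pressure altitude = 8640 + (-1040) = 7600 ft.

7600 ft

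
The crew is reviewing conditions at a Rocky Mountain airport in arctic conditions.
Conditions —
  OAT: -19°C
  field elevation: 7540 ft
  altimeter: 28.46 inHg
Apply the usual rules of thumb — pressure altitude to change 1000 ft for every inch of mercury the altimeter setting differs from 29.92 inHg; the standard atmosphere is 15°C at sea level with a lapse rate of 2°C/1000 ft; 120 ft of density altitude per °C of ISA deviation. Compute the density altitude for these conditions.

7080 ft

Pressure altitude = 7540 + (29.92 − 28.46) × 1000 = 7540 + (+1460) = 9000 ft.
ISA temperature at 9000 ft = 15 − 2 × (9000/1000) = -3°C.
ISA deviation = -19 − (-3) = -16°C.
Density altitude = 9000 + 120 × (-16) = 7080 ft.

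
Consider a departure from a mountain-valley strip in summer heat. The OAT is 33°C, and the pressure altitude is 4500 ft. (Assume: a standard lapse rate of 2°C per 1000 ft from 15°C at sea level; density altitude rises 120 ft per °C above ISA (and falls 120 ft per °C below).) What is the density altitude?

ISA temperature at 4500 ft = 15 − 2 × (4500/1000) = 6°C.
ISA deviation = 33 − 6 = +27°C.
Density altitude = 4500 + 120 × (27) = 4500 + (+3240) = 7740 ft.

7740 ft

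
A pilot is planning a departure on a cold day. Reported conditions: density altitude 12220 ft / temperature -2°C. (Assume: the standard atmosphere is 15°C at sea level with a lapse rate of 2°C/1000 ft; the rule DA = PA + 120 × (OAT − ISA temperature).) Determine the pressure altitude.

11500 ft

DA = PA + 120 × (OAT − (15 − 2·PA/1000)) = PA + 120·OAT − 1800 + 0.24·PA = 1.24·PA + 120·OAT − 1800.
So 1.24·PA = 12220 − 120 × (-2) + 1800 = 14260.
PA = 14260 / 1.24 = 11500 ft.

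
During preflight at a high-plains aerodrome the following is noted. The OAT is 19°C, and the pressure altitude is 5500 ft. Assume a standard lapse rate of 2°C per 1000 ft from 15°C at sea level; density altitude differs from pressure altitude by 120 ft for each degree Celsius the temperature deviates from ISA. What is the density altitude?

7300 ft

ISA temperature at 5500 ft = 15 − 2 × (5500/1000) = 4°C.
ISA deviation = 19 − 4 = +15°C.
Density altitude = 5500 + 120 × (15) = 5500 + (+1800) = 7300 ft.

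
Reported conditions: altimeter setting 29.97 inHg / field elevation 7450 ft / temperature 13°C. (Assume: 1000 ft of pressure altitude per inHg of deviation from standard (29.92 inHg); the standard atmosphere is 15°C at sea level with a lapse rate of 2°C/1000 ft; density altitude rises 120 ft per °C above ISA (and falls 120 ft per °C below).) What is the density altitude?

8936 ft

Pressure altitude = 7450 + (29.92 − 29.97) × 1000 = 7450 + (-50) = 7400 ft.
ISA temperature at 7400 ft = 15 − 2 × (7400/1000) = 0.2°C.
ISA deviation = 13 − 0.2 = +12.8°C.
Density altitude = 7400 + 120 × (12.8) = 8936 ft.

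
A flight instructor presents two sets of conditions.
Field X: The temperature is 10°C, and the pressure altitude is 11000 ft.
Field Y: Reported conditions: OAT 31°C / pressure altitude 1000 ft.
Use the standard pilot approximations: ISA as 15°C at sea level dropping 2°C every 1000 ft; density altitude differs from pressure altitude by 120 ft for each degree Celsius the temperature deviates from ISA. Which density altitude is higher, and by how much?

Field X by 9880 ft

Field X: ISA temp = -7°C, deviation +17°C, DA = 11000 + 120 × 17 = 13040 ft.
Field Y: ISA temp = 13°C, deviation +18°C, DA = 1000 + 120 × 18 = 3160 ft.
Field X is higher by 13040 − 3160 = 9880 ft.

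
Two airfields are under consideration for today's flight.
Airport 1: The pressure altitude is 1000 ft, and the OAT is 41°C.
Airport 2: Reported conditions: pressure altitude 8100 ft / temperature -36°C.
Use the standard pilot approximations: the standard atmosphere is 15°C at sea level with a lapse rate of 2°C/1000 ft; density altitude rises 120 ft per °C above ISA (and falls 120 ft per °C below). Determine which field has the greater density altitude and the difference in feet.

Airport 1: ISA temp = 13°C, deviation +28°C, DA = 1000 + 120 × 28 = 4360 ft.
Airport 2: ISA temp = -1.2°C, deviation -34.8°C, DA = 8100 + 120 × (-34.8) = 3924 ft.
Airport 1 is higher by 4360 − 3924 = 436 ft.

Airport 1 by 436 ft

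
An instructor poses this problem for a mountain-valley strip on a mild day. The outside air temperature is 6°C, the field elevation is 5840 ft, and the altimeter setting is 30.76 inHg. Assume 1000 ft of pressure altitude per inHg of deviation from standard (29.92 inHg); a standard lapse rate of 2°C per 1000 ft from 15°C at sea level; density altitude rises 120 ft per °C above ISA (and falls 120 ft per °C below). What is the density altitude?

Pressure altitude = 5840 + (29.92 − 30.76) × 1000 = 5840 + (-840) = 5000 ft.
ISA temperature at 5000 ft = 15 − 2 × (5000/1000) = 5°C.
ISA deviation = 6 − 5 = +1°C.
Density altitude = 5000 + 120 × (1) = 5120 ft.

5120 ft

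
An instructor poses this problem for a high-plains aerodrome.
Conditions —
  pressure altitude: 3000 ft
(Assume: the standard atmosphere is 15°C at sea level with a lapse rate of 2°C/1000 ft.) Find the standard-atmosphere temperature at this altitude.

ISA temperature = 15 − 2 × (3000/1000) = 15 − 6 = 9°C.

9°C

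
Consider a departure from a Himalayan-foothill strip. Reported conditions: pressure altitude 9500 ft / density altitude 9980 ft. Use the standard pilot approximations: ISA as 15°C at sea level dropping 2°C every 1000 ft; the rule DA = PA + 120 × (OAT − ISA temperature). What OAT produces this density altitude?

0°C

Density altitude − pressure altitude = 9980 − 9500 = +480 ft.
At 120 ft/°C that is an ISA deviation of 480/120 = +4°C.
ISA temperature at 9500 ft = 15 − 2 × (9500/1000) = -4°C.
OAT = ISA + deviation = -4 + (+4) = 0°C.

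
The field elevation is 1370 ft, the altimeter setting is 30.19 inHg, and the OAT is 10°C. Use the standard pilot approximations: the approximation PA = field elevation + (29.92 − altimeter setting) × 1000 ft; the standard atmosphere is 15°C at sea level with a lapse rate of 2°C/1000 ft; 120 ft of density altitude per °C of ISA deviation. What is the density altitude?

764 ft

Pressure altitude = 1370 + (29.92 − 30.19) × 1000 = 1370 + (-270) = 1100 ft.
ISA temperature at 1100 ft = 15 − 2 × (1100/1000) = 12.8°C.
ISA deviation = 10 − 12.8 = -2.8°C.
Density altitude = 1100 + 120 × (-2.8) = 764 ft.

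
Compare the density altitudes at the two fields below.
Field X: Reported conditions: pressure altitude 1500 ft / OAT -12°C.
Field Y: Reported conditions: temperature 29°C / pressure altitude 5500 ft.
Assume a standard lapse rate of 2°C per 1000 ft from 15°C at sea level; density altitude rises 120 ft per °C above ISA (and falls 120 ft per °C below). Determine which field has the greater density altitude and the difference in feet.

Field X: ISA temp = 12°C, deviation -24°C, DA = 1500 + 120 × (-24) = -1380 ft.
Field Y: ISA temp = 4°C, deviation +25°C, DA = 5500 + 120 × 25 = 8500 ft.
Field Y is higher by 8500 − (-1380) = 9880 ft.

Field Y by 9880 ft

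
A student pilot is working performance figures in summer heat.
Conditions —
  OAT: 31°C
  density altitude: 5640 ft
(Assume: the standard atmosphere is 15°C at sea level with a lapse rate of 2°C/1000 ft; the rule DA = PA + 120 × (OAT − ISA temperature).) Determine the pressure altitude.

DA = PA + 120 × (OAT − (15 − 2·PA/1000)) = PA + 120·OAT − 1800 + 0.24·PA = 1.24·PA + 120·OAT − 1800.
So 1.24·PA = 5640 − 120 × 31 + 1800 = 3720.
PA = 3720 / 1.24 = 3000 ft.

3000 ft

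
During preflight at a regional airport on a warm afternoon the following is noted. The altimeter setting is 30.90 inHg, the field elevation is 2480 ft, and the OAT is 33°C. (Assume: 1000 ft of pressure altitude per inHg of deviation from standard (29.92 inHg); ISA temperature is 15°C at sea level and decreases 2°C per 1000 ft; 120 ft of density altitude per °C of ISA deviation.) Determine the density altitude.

4020 ft

Pressure altitude = 2480 + (29.92 − 30.90) × 1000 = 2480 + (-980) = 1500 ft.
ISA temperature at 1500 ft = 15 − 2 × (1500/1000) = 12°C.
ISA deviation = 33 − 12 = +21°C.
Density altitude = 1500 + 120 × (21) = 4020 ft.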